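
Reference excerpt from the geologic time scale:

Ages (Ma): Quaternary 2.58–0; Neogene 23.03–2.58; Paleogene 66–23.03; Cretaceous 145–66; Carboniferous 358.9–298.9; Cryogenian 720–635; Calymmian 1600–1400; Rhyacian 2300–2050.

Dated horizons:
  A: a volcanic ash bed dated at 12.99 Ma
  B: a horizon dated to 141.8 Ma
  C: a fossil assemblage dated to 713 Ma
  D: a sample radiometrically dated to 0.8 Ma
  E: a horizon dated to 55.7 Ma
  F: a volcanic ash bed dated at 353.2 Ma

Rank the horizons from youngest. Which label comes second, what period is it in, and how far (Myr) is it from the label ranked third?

Smaller Ma means younger, so youngest first: D 0.8 < A 12.99 < E 55.7 < B 141.8 < F 353.2 < C 713.
Counting 2 along gives A (12.99 Ma); the excerpt puts that inside the Neogene, 23.03–2.58 Ma.
Next in line is E (55.7 Ma), and 55.7 − 12.99 = 42.71 Myr.

A, in the Neogene; 42.71 million years to E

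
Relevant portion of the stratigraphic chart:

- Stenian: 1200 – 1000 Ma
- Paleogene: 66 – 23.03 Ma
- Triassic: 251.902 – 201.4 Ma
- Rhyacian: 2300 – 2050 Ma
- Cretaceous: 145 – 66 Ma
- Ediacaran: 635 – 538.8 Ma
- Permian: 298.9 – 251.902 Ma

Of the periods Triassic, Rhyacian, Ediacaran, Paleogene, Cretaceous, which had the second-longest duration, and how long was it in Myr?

Ediacaran, 96.2 million years

Start − end for each: Triassic 251.902 − 201.4 = 50.502; Rhyacian 2300 − 2050 = 250; Ediacaran 635 − 538.8 = 96.2; Paleogene 66 − 23.03 = 42.97; Cretaceous 145 − 66 = 79.
Ranking these from longest: Rhyacian > Ediacaran > Cretaceous > Triassic > Paleogene.
Position 2 in that ranking is Ediacaran, which lasted 96.2 Myr.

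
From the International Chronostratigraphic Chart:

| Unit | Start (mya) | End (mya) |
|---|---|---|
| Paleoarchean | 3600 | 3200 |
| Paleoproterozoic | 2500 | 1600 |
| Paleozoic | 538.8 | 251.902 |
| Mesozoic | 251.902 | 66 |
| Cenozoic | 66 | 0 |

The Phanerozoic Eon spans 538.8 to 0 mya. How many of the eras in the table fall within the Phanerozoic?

3

Eras inside 538.8–0 Ma: Paleozoic, Mesozoic, Cenozoic — 3 in total.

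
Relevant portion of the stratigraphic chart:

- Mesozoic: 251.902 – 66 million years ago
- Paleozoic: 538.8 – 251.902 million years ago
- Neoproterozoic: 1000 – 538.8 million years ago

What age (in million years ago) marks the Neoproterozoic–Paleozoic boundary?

The Neoproterozoic ends and the Paleozoic begins at 538.8 million years ago.

538.8 million years ago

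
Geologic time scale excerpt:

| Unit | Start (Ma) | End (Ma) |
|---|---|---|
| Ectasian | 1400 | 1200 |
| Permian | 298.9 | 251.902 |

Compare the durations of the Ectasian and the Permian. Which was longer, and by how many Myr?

Ectasian, by 153.002 million years

Ectasian: 1400 − 1200 = 200 Myr.
Permian: 298.9 − 251.902 = 46.998 Myr.
Difference: 200 − 46.998 = 153.002 Myr, so the Ectasian was longer.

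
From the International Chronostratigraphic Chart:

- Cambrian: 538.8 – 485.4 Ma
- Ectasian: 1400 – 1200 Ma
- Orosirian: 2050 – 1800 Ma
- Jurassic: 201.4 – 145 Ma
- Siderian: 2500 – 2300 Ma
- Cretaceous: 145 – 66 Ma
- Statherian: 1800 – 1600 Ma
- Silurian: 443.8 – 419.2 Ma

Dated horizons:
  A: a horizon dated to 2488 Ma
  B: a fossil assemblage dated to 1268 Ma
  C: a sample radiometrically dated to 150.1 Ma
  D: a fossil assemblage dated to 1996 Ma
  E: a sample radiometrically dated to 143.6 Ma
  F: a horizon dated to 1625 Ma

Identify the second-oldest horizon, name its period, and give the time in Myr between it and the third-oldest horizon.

Larger Ma means older, so oldest first: A 2488 > D 1996 > F 1625 > B 1268 > C 150.1 > E 143.6.
Counting 2 along gives D (1996 Ma); the excerpt puts that inside the Orosirian, 2050–1800 Ma.
Next in line is F (1625 Ma), and 1996 − 1625 = 371 Myr.

D, in the Orosirian; 371 million years to F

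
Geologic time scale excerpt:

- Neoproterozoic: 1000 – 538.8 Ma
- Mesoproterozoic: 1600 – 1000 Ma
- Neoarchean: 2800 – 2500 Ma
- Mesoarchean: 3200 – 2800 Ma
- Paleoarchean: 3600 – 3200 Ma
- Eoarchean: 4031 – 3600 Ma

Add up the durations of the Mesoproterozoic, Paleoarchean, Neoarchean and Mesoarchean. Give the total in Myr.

1700 million years

Each duration: Mesoproterozoic = 600; Paleoarchean = 400; Neoarchean = 300; Mesoarchean = 400.
Sum: 600 + 400 + 300 + 400 = 1700 Myr.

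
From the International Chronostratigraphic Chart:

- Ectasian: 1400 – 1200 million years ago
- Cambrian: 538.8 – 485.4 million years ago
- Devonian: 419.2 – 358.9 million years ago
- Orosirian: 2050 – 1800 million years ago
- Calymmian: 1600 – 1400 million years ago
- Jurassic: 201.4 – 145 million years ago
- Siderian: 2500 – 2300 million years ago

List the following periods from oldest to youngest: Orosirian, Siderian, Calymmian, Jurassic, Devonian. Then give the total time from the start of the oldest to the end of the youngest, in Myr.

From the excerpt: Orosirian 2050–1800; Siderian 2500–2300; Calymmian 1600–1400; Jurassic 201.4–145; Devonian 419.2–358.9 (Ma).
Larger Ma is earlier, so the oldest is Siderian and the youngest is Jurassic; oldest to youngest: Siderian, Orosirian, Calymmian, Devonian, Jurassic.
Oldest start 2500 minus youngest end 145 gives 2355 Myr overall.

Siderian, Orosirian, Calymmian, Devonian, Jurassic; total span 2355 Myr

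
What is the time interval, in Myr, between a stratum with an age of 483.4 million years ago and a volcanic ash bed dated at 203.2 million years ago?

280.2 million years

483.4 − 203.2 = 280.2 million years.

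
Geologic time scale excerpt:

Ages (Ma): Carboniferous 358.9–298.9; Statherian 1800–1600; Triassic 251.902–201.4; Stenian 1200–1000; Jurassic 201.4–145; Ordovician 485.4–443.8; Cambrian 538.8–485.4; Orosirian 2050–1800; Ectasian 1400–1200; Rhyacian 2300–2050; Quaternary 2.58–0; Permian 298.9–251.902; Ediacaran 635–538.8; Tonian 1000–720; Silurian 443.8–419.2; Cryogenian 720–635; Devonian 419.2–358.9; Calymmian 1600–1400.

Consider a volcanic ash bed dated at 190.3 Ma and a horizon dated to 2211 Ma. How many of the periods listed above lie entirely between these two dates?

15

2211 Ma sits inside the Rhyacian (2300–2050) and 190.3 Ma inside the Jurassic (201.4–145); neither of those is wholly between the two dates.
The listed periods lying completely between them are Orosirian, Statherian, Calymmian, Ectasian, Stenian, Tonian, Cryogenian, Ediacaran, Cambrian, Ordovician, Silurian, Devonian, Carboniferous, Permian, Triassic — 15 in all.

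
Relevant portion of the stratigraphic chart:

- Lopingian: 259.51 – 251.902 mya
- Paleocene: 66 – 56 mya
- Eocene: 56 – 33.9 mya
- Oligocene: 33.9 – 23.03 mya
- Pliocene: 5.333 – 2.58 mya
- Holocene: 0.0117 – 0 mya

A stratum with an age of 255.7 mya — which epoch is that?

255.7 Ma lies between 259.51 and 251.902 Ma, so it falls in the Lopingian.

Lopingian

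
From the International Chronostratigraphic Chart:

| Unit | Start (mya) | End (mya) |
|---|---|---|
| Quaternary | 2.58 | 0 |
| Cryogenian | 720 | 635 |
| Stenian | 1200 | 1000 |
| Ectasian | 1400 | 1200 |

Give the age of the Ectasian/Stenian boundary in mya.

1200 mya

The Ectasian ends and the Stenian begins at 1200 mya.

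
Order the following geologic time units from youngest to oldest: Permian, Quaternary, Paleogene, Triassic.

Group by era (each group listed oldest first) — Paleozoic: Permian; Mesozoic: Triassic; Cenozoic: Paleogene, Quaternary. The eras run Paleozoic → Mesozoic → Cenozoic. Concatenating the groups in that era order and then reversing gives youngest to oldest.

Quaternary → Paleogene → Triassic → Permian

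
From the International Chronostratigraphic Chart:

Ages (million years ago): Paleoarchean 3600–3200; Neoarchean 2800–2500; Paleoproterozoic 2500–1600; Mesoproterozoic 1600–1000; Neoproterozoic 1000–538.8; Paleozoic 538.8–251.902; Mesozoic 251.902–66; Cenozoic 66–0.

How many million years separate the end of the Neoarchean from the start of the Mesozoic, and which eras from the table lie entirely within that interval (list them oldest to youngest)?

2248.098 million years; Paleoproterozoic, Mesoproterozoic, Neoproterozoic, Paleozoic

The Neoarchean closes at 2500 Ma and the Mesozoic opens at 251.902 Ma, so the interval is 2500 − 251.902 = 2248.098 Myr.
An era fits inside if it starts at or after 2500 Ma and ends at or before 251.902 Ma; oldest first that gives Paleoproterozoic, Mesoproterozoic, Neoproterozoic, Paleozoic.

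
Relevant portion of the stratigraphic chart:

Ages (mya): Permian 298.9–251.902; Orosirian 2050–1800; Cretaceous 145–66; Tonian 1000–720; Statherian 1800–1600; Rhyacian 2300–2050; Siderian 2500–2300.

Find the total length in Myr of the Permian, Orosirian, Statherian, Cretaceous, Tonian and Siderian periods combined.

1055.998 million years

Duration is start − end for each: (298.9 − 251.902) + (2050 − 1800) + (1800 − 1600) + (145 − 66) + (1000 − 720) + (2500 − 2300).
That is 46.998 + 250 + 200 + 79 + 280 + 200, which totals 1055.998 million years.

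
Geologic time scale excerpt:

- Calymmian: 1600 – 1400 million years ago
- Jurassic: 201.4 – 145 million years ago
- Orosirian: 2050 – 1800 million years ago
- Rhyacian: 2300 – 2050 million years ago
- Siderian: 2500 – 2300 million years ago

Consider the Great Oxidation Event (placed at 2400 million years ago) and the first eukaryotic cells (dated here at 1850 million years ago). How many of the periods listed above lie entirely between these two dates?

The older date is 2400 Ma and the younger is 1850 Ma.
Periods with start < 2400 and end > 1850 Ma: Rhyacian (2300–2050).
That is 1 complete period.

1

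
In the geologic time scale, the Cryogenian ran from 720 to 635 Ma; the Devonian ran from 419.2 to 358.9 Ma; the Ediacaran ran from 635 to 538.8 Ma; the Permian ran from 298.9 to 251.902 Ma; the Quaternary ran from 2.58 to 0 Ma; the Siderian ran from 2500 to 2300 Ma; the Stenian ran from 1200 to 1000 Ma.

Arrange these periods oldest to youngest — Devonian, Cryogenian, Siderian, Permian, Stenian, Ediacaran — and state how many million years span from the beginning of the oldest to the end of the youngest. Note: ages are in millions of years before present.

From the excerpt: Devonian 419.2–358.9; Cryogenian 720–635; Siderian 2500–2300; Permian 298.9–251.902; Stenian 1200–1000; Ediacaran 635–538.8 (Ma).
Larger Ma is earlier, so the oldest is Siderian and the youngest is Permian; oldest to youngest: Siderian, Stenian, Cryogenian, Ediacaran, Devonian, Permian.
Oldest start 2500 minus youngest end 251.902 gives 2248.098 Myr overall.

Siderian → Stenian → Cryogenian → Ediacaran → Devonian → Permian; total span 2248.098 Myr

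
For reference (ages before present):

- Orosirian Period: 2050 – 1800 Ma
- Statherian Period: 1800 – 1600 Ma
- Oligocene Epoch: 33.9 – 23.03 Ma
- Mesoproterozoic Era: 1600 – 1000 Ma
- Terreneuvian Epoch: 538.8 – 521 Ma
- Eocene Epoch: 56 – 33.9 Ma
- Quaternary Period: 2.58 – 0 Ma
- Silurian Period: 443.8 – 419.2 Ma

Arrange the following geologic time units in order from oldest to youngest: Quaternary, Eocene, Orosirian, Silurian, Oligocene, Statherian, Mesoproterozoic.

Read off each span (Ma): Quaternary 2.58–0; Eocene 56–33.9; Orosirian 2050–1800; Silurian 443.8–419.2; Oligocene 33.9–23.03; Statherian 1800–1600; Mesoproterozoic 1600–1000.
Larger Ma is older, so oldest→youngest is Orosirian, Statherian, Mesoproterozoic, Silurian, Eocene, Oligocene, Quaternary.

Orosirian, Statherian, Mesoproterozoic, Silurian, Eocene, Oligocene, Quaternary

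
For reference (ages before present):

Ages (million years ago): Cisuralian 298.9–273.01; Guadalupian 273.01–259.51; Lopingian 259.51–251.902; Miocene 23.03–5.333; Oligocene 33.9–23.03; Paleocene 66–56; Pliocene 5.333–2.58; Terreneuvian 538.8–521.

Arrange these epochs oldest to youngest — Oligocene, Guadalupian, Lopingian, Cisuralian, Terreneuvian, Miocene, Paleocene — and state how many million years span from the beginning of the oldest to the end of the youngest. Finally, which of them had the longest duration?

Terreneuvian, Cisuralian, Guadalupian, Lopingian, Paleocene, Oligocene, Miocene; total span 533.467 Myr; longest is Cisuralian

From the excerpt: Oligocene 33.9–23.03; Guadalupian 273.01–259.51; Lopingian 259.51–251.902; Cisuralian 298.9–273.01; Terreneuvian 538.8–521; Miocene 23.03–5.333; Paleocene 66–56 (Ma).
Larger Ma is earlier, so the oldest is Terreneuvian and the youngest is Miocene; oldest to youngest: Terreneuvian, Cisuralian, Guadalupian, Lopingian, Paleocene, Oligocene, Miocene.
Oldest start 538.8 minus youngest end 5.333 gives 533.467 Myr overall.
Individual lengths (start − end): Miocene 17.697; Oligocene 10.87; Paleocene 10; Lopingian 7.608; Terreneuvian 17.8; Cisuralian 25.89; Guadalupian 13.5. The largest is Cisuralian at 25.89 Myr.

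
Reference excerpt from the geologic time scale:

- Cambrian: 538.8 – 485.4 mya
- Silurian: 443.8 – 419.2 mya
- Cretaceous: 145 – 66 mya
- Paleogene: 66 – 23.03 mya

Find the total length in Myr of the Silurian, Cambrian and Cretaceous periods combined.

Duration is start − end for each: (443.8 − 419.2) + (538.8 − 485.4) + (145 − 66).
That is 24.6 + 53.4 + 79, which totals 157 million years.

157 million years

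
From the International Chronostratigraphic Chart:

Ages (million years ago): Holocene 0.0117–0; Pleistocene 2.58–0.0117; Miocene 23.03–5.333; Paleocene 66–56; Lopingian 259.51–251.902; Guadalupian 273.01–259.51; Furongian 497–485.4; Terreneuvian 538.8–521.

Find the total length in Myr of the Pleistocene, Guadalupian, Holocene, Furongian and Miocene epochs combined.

Duration is start − end for each: (2.58 − 0.0117) + (273.01 − 259.51) + (0.0117 − 0) + (497 − 485.4) + (23.03 − 5.333).
That is 2.5683 + 13.5 + 0.0117 + 11.6 + 17.697, which totals 45.377 million years.

45.377 million years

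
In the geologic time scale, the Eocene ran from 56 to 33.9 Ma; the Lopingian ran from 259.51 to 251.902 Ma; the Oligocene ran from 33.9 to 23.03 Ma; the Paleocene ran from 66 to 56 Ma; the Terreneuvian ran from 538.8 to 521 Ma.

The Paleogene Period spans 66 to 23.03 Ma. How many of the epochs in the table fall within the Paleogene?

Epochs inside 66–23.03 Ma: Paleocene, Eocene, Oligocene — 3 in total.

3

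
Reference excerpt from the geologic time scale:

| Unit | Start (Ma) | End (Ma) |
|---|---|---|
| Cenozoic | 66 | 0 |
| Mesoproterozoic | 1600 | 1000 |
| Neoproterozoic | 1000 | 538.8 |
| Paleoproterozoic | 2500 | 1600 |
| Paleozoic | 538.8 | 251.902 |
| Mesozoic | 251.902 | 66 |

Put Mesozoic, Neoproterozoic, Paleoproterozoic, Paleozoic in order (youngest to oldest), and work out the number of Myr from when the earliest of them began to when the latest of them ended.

From the excerpt: Mesozoic 251.902–66; Neoproterozoic 1000–538.8; Paleoproterozoic 2500–1600; Paleozoic 538.8–251.902 (Ma).
Larger Ma is earlier, so the oldest is Paleoproterozoic and the youngest is Mesozoic; youngest to oldest: Mesozoic, Paleozoic, Neoproterozoic, Paleoproterozoic.
Oldest start 2500 minus youngest end 66 gives 2434 Myr overall.

Mesozoic, Paleozoic, Neoproterozoic, Paleoproterozoic; total span 2434 Myr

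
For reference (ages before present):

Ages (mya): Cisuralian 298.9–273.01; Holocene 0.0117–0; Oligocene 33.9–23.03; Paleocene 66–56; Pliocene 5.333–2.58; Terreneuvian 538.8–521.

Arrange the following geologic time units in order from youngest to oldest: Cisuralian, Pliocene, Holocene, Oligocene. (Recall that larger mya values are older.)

Holocene, then Pliocene, then Oligocene, then Cisuralian

Sorting by start age (ascending Ma, since larger Ma = older): Holocene start 0.0117, Pliocene start 5.333, Oligocene start 33.9, Cisuralian start 298.9.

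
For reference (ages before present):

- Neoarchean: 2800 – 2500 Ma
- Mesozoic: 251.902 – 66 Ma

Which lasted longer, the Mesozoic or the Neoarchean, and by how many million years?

Neoarchean, by 114.098 million years

Mesozoic: 251.902 − 66 = 185.902 Myr.
Neoarchean: 2800 − 2500 = 300 Myr.
Difference: 300 − 185.902 = 114.098 Myr, so the Neoarchean was longer.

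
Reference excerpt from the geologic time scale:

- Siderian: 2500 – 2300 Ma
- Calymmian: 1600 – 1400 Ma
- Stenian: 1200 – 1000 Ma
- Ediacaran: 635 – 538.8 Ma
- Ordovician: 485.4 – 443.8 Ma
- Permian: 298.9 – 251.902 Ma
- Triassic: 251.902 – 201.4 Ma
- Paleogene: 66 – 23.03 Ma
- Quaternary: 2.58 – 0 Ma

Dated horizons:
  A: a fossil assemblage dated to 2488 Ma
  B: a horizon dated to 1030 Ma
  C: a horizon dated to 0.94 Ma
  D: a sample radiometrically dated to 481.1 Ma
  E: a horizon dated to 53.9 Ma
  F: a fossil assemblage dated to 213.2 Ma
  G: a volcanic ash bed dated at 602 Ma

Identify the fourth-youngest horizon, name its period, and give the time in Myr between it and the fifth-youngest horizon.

Smaller Ma means younger, so youngest first: C 0.94 < E 53.9 < F 213.2 < D 481.1 < G 602 < B 1030 < A 2488.
Counting 4 along gives D (481.1 Ma); the excerpt puts that inside the Ordovician, 485.4–443.8 Ma.
Next in line is G (602 Ma), and 602 − 481.1 = 120.9 Myr.

D, in the Ordovician; 120.9 million years to G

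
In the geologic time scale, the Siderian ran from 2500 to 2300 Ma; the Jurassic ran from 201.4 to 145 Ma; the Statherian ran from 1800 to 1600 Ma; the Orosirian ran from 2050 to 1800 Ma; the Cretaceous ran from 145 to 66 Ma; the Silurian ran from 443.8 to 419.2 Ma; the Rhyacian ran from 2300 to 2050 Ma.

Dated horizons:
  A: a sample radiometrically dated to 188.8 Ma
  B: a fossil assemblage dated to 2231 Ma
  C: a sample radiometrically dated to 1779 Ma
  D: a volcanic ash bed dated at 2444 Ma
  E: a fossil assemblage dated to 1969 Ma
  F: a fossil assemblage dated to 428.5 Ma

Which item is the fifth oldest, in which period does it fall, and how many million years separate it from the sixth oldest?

F, in the Silurian; 239.7 million years to A

Larger Ma means older, so oldest first: D 2444 > B 2231 > E 1969 > C 1779 > F 428.5 > A 188.8.
Counting 5 along gives F (428.5 Ma); the excerpt puts that inside the Silurian, 443.8–419.2 Ma.
Next in line is A (188.8 Ma), and 428.5 − 188.8 = 239.7 Myr.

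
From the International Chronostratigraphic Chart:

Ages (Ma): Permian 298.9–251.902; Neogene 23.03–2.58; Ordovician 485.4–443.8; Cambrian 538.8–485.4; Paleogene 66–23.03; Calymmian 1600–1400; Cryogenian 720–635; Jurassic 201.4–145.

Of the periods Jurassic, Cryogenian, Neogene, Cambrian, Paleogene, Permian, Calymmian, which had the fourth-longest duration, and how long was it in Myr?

Start − end for each: Jurassic 201.4 − 145 = 56.4; Cryogenian 720 − 635 = 85; Neogene 23.03 − 2.58 = 20.45; Cambrian 538.8 − 485.4 = 53.4; Paleogene 66 − 23.03 = 42.97; Permian 298.9 − 251.902 = 46.998; Calymmian 1600 − 1400 = 200.
Ranking these from longest: Calymmian > Cryogenian > Jurassic > Cambrian > Permian > Paleogene > Neogene.
Position 4 in that ranking is Cambrian, which lasted 53.4 Myr.

Cambrian, 53.4 million years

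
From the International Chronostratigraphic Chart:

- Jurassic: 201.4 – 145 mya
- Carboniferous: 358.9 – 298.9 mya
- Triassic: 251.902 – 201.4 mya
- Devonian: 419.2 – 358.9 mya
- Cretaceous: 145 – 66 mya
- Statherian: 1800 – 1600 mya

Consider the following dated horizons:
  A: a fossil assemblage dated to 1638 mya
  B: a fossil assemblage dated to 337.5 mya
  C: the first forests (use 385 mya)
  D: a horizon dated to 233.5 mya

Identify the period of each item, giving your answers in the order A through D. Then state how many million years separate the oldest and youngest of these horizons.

A — Statherian; B — Carboniferous; C — Devonian; D — Triassic; span 1404.5 million years

Match each age against the start–end ranges in the excerpt: A = 1638 Ma → Statherian (1800–1600); B = 337.5 Ma → Carboniferous (358.9–298.9); C = 385 Ma → Devonian (419.2–358.9); D = 233.5 Ma → Triassic (251.902–201.4).
The largest age is 1638 Ma and the smallest is 233.5 Ma; their difference is 1404.5 Myr.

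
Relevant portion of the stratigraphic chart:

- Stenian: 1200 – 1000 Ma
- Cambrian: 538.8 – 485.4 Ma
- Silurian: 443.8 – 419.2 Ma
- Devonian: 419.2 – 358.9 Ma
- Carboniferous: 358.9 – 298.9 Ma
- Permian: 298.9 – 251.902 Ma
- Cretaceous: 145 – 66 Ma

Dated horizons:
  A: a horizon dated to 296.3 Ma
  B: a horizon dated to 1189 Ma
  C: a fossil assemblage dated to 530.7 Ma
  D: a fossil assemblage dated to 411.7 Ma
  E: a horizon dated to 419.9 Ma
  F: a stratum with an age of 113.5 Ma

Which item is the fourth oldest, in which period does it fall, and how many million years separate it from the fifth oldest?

D, in the Devonian; 115.4 million years to A

Larger Ma means older, so oldest first: B 1189 > C 530.7 > E 419.9 > D 411.7 > A 296.3 > F 113.5.
Counting 4 along gives D (411.7 Ma); the excerpt puts that inside the Devonian, 419.2–358.9 Ma.
Next in line is A (296.3 Ma), and 411.7 − 296.3 = 115.4 Myr.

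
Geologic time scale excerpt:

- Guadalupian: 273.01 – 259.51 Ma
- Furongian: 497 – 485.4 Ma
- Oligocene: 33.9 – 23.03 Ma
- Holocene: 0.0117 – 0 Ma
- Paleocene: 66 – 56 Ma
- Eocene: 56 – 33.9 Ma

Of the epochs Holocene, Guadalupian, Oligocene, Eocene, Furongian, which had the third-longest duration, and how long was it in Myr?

Furongian, 11.6 million years

Start − end for each: Holocene 0.0117 − 0 = 0.0117; Guadalupian 273.01 − 259.51 = 13.5; Oligocene 33.9 − 23.03 = 10.87; Eocene 56 − 33.9 = 22.1; Furongian 497 − 485.4 = 11.6.
Ranking these from longest: Eocene > Guadalupian > Furongian > Oligocene > Holocene.
Position 3 in that ranking is Furongian, which lasted 11.6 Myr.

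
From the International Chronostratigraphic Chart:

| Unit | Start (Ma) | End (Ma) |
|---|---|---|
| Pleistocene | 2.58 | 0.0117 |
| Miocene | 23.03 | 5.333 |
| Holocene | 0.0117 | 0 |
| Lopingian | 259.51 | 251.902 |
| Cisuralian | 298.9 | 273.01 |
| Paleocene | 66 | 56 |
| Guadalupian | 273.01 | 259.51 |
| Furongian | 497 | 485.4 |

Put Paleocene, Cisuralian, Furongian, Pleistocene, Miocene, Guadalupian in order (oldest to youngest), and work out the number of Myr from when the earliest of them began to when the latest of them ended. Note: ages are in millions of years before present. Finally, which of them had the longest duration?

From the excerpt: Paleocene 66–56; Cisuralian 298.9–273.01; Furongian 497–485.4; Pleistocene 2.58–0.0117; Miocene 23.03–5.333; Guadalupian 273.01–259.51 (Ma).
Larger Ma is earlier, so the oldest is Furongian and the youngest is Pleistocene; oldest to youngest: Furongian, Cisuralian, Guadalupian, Paleocene, Miocene, Pleistocene.
Oldest start 497 minus youngest end 0.0117 gives 496.9883 Myr overall.
Individual lengths (start − end): Furongian 11.6; Miocene 17.697; Cisuralian 25.89; Paleocene 10; Pleistocene 2.5683; Guadalupian 13.5. The largest is Cisuralian at 25.89 Myr.

Furongian → Cisuralian → Guadalupian → Paleocene → Miocene → Pleistocene; total span 496.9883 Myr; longest is Cisuralian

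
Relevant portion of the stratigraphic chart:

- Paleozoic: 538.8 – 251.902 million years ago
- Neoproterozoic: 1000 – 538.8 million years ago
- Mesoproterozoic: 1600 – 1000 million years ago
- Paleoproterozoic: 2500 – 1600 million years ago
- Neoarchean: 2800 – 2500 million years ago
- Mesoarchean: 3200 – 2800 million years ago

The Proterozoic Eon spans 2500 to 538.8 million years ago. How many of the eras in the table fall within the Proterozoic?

Eras inside 2500–538.8 Ma: Paleoproterozoic, Mesoproterozoic, Neoproterozoic — 3 in total.

3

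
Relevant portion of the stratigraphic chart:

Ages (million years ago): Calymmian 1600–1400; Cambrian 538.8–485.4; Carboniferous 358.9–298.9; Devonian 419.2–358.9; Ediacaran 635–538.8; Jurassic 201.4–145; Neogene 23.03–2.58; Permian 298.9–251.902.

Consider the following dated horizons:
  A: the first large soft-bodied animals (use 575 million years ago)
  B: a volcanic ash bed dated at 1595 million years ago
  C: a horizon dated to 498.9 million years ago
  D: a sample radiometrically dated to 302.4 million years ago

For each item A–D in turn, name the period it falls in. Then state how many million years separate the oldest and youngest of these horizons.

A — Ediacaran; B — Calymmian; C — Cambrian; D — Carboniferous; span 1292.6 million years

A: 575 Ma lies in 635–538.8 Ma, so Ediacaran.
B: 1595 Ma lies in 1600–1400 Ma, so Calymmian.
C: 498.9 Ma lies in 538.8–485.4 Ma, so Cambrian.
D: 302.4 Ma lies in 358.9–298.9 Ma, so Carboniferous.
Oldest = 1595 Ma, youngest = 302.4 Ma → span 1292.6 Myr.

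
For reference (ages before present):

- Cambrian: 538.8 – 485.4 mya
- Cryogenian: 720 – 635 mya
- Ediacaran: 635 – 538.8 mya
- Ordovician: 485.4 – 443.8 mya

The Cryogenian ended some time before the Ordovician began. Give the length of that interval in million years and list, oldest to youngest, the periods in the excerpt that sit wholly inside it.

149.6 million years; Ediacaran, Cambrian

The Cryogenian closes at 635 Ma and the Ordovician opens at 485.4 Ma, so the interval is 635 − 485.4 = 149.6 Myr.
A period fits inside if it starts at or after 635 Ma and ends at or before 485.4 Ma; oldest first that gives Ediacaran, Cambrian.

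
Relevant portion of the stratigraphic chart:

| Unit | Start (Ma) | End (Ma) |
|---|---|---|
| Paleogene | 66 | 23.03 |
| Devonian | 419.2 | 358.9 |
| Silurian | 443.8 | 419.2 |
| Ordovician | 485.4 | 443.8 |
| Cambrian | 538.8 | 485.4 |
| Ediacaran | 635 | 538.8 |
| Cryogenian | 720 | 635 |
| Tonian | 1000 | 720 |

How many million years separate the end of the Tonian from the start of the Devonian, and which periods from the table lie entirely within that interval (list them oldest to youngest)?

300.8 million years; Cryogenian, Ediacaran, Cambrian, Ordovician, Silurian

End of Tonian = 720 Ma; start of Devonian = 419.2 Ma.
Gap = 720 − 419.2 = 300.8 Myr.
Periods wholly inside 720–419.2 Ma: Cryogenian (720–635), Ediacaran (635–538.8), Cambrian (538.8–485.4), Ordovician (485.4–443.8), Silurian (443.8–419.2).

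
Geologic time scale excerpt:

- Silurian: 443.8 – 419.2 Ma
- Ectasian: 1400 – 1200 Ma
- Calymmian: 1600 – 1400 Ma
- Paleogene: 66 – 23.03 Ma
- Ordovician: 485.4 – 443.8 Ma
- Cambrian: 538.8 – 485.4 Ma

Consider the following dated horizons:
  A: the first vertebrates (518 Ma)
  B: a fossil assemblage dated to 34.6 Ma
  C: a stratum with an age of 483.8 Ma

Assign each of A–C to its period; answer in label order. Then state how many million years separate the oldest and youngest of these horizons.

A — Cambrian; B — Paleogene; C — Ordovician; span 483.4 million years

Match each age against the start–end ranges in the excerpt: A = 518 Ma → Cambrian (538.8–485.4); B = 34.6 Ma → Paleogene (66–23.03); C = 483.8 Ma → Ordovician (485.4–443.8).
The largest age is 518 Ma and the smallest is 34.6 Ma; their difference is 483.4 Myr.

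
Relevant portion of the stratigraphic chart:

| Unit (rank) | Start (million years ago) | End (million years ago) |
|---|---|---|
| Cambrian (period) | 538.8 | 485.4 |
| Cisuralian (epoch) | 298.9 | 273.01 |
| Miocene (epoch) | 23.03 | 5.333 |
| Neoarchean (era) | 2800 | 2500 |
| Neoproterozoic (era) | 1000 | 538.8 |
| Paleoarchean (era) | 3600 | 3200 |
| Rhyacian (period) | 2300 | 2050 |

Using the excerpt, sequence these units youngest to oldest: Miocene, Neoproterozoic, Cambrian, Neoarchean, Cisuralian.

Miocene, then Cisuralian, then Cambrian, then Neoproterozoic, then Neoarchean

The oldest of these is Neoarchean (starts 2800 Ma) and the youngest is Miocene (ends 5.333 Ma).
In between, by decreasing start age: Neoproterozoic (1000), Cambrian (538.8), Cisuralian (298.9).
Listing youngest first means reversing that sequence.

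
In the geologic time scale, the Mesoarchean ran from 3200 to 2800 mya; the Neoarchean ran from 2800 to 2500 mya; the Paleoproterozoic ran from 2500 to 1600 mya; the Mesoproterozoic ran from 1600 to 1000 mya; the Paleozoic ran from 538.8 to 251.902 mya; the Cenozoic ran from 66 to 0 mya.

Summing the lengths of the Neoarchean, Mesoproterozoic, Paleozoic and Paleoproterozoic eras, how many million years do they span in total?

2086.898 million years

Each duration: Neoarchean = 300; Mesoproterozoic = 600; Paleozoic = 286.898; Paleoproterozoic = 900.
Sum: 300 + 600 + 286.898 + 900 = 2086.898 Myr.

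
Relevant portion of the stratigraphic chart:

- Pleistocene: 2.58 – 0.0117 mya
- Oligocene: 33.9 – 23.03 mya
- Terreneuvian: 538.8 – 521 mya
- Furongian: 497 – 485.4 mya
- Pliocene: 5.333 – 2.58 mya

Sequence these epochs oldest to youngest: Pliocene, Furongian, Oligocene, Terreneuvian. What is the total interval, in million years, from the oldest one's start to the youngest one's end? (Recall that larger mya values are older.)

From the excerpt: Pliocene 5.333–2.58; Furongian 497–485.4; Oligocene 33.9–23.03; Terreneuvian 538.8–521 (Ma).
Larger Ma is earlier, so the oldest is Terreneuvian and the youngest is Pliocene; oldest to youngest: Terreneuvian, Furongian, Oligocene, Pliocene.
Oldest start 538.8 minus youngest end 2.58 gives 536.22 Myr overall.

Terreneuvian → Furongian → Oligocene → Pliocene; total span 536.22 Myr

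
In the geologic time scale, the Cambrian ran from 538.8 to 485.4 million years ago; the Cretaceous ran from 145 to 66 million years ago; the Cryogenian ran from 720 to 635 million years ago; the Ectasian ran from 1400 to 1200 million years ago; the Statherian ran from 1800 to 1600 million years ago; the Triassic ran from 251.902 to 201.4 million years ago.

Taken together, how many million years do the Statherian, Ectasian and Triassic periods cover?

450.502 million years

Each duration: Statherian = 200; Ectasian = 200; Triassic = 50.502.
Sum: 200 + 200 + 50.502 = 450.502 Myr.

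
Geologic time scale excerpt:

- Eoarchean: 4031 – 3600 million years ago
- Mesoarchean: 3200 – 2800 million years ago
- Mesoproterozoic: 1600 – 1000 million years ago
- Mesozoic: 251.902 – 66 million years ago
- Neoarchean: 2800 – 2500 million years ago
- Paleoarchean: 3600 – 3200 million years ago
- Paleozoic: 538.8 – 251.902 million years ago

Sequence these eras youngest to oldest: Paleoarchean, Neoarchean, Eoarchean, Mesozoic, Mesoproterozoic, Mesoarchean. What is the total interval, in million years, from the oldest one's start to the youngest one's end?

Start ages (Ma): Eoarchean 4031, Paleoarchean 3600, Mesoarchean 3200, Neoarchean 2800, Mesoproterozoic 1600, Mesozoic 251.902.
Ordered youngest to oldest: Mesozoic, Mesoproterozoic, Neoarchean, Mesoarchean, Paleoarchean, Eoarchean.
Span = 4031 − 66 = 3965 Myr.

Mesozoic, Mesoproterozoic, Neoarchean, Mesoarchean, Paleoarchean, Eoarchean; total span 3965 Myr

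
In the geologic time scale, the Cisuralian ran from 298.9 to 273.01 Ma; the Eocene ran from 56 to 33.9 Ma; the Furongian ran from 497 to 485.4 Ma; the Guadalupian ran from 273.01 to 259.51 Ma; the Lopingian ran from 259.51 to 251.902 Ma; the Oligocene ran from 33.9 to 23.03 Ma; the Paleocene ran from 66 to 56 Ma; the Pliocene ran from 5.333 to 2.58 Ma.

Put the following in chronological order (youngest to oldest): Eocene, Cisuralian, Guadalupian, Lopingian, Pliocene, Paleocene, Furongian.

Read off each span (Ma): Eocene 56–33.9; Cisuralian 298.9–273.01; Guadalupian 273.01–259.51; Lopingian 259.51–251.902; Pliocene 5.333–2.58; Paleocene 66–56; Furongian 497–485.4.
Larger Ma is older, so oldest→youngest is Furongian, Cisuralian, Guadalupian, Lopingian, Paleocene, Eocene, Pliocene; reverse it for youngest→oldest.

Pliocene → Eocene → Paleocene → Lopingian → Guadalupian → Cisuralian → Furongian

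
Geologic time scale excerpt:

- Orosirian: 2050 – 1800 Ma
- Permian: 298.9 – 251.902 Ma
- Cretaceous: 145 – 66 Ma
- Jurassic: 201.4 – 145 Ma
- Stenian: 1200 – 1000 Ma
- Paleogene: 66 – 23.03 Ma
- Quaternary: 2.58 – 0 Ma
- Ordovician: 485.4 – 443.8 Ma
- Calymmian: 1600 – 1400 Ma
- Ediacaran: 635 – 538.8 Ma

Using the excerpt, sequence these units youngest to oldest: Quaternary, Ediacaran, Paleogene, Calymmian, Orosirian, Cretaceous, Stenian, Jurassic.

Quaternary, Paleogene, Cretaceous, Jurassic, Ediacaran, Stenian, Calymmian, Orosirian

Read off each span (Ma): Quaternary 2.58–0; Ediacaran 635–538.8; Paleogene 66–23.03; Calymmian 1600–1400; Orosirian 2050–1800; Cretaceous 145–66; Stenian 1200–1000; Jurassic 201.4–145.
Larger Ma is older, so oldest→youngest is Orosirian, Calymmian, Stenian, Ediacaran, Jurassic, Cretaceous, Paleogene, Quaternary; reverse it for youngest→oldest.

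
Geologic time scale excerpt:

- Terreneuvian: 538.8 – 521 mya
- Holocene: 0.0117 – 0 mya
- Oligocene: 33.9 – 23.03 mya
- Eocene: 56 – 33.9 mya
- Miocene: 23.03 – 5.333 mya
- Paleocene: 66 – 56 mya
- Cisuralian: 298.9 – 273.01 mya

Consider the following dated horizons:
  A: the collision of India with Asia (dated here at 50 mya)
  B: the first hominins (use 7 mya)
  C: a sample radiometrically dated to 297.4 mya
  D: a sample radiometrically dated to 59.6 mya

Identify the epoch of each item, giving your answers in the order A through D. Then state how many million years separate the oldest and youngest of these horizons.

A — Eocene; B — Miocene; C — Cisuralian; D — Paleocene; span 290.4 million years

Match each age against the start–end ranges in the excerpt: A = 50 Ma → Eocene (56–33.9); B = 7 Ma → Miocene (23.03–5.333); C = 297.4 Ma → Cisuralian (298.9–273.01); D = 59.6 Ma → Paleocene (66–56).
The largest age is 297.4 Ma and the smallest is 7 Ma; their difference is 290.4 Myr.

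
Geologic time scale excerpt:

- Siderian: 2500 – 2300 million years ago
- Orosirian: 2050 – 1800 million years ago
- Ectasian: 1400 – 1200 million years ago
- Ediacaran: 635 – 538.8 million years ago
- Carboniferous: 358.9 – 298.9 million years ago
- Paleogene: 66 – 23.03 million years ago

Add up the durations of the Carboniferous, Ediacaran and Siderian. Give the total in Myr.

Duration is start − end for each: (358.9 − 298.9) + (635 − 538.8) + (2500 − 2300).
That is 60 + 96.2 + 200, which totals 356.2 million years.

356.2 million years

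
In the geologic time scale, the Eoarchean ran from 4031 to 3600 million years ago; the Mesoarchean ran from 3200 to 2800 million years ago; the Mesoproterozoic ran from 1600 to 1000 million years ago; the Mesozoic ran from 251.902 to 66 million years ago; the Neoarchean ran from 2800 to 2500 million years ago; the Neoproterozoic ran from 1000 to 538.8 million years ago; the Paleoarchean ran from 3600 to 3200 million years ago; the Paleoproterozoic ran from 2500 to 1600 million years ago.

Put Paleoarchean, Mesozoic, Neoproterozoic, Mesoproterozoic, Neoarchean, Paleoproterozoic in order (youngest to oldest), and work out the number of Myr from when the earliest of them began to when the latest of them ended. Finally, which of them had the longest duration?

Start ages (Ma): Paleoarchean 3600, Neoarchean 2800, Paleoproterozoic 2500, Mesoproterozoic 1600, Neoproterozoic 1000, Mesozoic 251.902.
Ordered youngest to oldest: Mesozoic, Neoproterozoic, Mesoproterozoic, Paleoproterozoic, Neoarchean, Paleoarchean.
Span = 3600 − 66 = 3534 Myr.
Durations: Paleoarchean 400, Mesoproterozoic 600, Neoarchean 300, Neoproterozoic 461.2, Mesozoic 185.902, Paleoproterozoic 900 → longest is Paleoproterozoic (900 Myr).

Mesozoic → Neoproterozoic → Mesoproterozoic → Paleoproterozoic → Neoarchean → Paleoarchean; total span 3534 Myr; longest is Paleoproterozoic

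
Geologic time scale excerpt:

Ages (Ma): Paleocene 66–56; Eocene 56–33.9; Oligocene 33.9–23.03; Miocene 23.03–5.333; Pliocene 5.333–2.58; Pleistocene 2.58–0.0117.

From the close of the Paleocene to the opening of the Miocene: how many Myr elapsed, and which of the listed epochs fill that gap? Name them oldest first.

32.97 million years; Eocene, Oligocene

The Paleocene closes at 56 Ma and the Miocene opens at 23.03 Ma, so the interval is 56 − 23.03 = 32.97 Myr.
An epoch fits inside if it starts at or after 56 Ma and ends at or before 23.03 Ma; oldest first that gives Eocene, Oligocene.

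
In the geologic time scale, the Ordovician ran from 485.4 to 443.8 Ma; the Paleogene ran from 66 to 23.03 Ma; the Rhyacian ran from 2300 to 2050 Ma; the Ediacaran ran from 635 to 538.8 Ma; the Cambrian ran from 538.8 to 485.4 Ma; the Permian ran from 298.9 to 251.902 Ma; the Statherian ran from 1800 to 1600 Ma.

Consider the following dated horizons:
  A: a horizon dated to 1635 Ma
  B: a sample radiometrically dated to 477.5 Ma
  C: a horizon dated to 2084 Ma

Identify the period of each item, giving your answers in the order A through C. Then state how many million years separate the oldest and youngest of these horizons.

A — Statherian; B — Ordovician; C — Rhyacian; span 1606.5 million years

Match each age against the start–end ranges in the excerpt: A = 1635 Ma → Statherian (1800–1600); B = 477.5 Ma → Ordovician (485.4–443.8); C = 2084 Ma → Rhyacian (2300–2050).
The largest age is 2084 Ma and the smallest is 477.5 Ma; their difference is 1606.5 Myr.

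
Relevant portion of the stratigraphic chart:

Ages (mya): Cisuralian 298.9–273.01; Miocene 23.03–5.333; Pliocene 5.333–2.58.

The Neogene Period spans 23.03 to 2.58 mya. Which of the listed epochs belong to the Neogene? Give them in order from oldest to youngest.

Miocene, Pliocene

Epochs with both bounds inside 23.03–2.58 Ma: Miocene (23.03–5.333), Pliocene (5.333–2.58).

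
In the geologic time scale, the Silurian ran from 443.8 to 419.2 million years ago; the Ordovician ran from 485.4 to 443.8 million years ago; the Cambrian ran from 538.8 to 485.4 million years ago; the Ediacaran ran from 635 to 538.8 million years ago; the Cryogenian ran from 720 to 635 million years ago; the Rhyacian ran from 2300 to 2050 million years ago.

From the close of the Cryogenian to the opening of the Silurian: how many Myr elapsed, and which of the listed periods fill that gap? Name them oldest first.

191.2 million years; Ediacaran, Cambrian, Ordovician

The Cryogenian closes at 635 Ma and the Silurian opens at 443.8 Ma, so the interval is 635 − 443.8 = 191.2 Myr.
A period fits inside if it starts at or after 635 Ma and ends at or before 443.8 Ma; oldest first that gives Ediacaran, Cambrian, Ordovician.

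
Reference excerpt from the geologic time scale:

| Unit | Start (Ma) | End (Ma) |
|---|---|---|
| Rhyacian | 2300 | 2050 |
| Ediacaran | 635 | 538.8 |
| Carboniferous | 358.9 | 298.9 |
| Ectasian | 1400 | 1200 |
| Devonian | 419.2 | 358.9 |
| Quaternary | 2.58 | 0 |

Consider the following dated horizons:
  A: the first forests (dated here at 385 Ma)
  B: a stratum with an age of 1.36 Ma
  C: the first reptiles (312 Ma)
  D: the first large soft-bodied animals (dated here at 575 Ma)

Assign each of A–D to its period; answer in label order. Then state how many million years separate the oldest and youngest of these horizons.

A — Devonian; B — Quaternary; C — Carboniferous; D — Ediacaran; span 573.64 million years

Match each age against the start–end ranges in the excerpt: A = 385 Ma → Devonian (419.2–358.9); B = 1.36 Ma → Quaternary (2.58–0); C = 312 Ma → Carboniferous (358.9–298.9); D = 575 Ma → Ediacaran (635–538.8).
The largest age is 575 Ma and the smallest is 1.36 Ma; their difference is 573.64 Myr.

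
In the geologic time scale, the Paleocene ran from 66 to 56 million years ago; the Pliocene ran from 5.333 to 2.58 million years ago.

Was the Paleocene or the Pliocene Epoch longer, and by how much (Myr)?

Paleocene, by 7.247 million years

Paleocene: 66 − 56 = 10 Myr.
Pliocene: 5.333 − 2.58 = 2.753 Myr.
Difference: 10 − 2.753 = 7.247 Myr, so the Paleocene was longer.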